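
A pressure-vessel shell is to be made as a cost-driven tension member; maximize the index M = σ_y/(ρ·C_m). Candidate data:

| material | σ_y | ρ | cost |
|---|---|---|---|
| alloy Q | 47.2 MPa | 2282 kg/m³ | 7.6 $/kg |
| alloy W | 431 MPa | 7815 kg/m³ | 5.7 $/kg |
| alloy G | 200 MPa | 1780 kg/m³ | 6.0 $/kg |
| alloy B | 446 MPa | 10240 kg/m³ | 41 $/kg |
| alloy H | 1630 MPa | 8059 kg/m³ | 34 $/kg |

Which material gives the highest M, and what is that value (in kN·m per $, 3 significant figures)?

alloy G, M = 18.7 kN·m per $

Per-candidate index values:
  alloy G: M = 18.7 kN·m per $
  alloy W: M = 9.68 kN·m per $
  alloy H: M = 5.95 kN·m per $
  alloy Q: M = 2.72 kN·m per $
  alloy B: M = 1.06 kN·m per $
Highest index: alloy G.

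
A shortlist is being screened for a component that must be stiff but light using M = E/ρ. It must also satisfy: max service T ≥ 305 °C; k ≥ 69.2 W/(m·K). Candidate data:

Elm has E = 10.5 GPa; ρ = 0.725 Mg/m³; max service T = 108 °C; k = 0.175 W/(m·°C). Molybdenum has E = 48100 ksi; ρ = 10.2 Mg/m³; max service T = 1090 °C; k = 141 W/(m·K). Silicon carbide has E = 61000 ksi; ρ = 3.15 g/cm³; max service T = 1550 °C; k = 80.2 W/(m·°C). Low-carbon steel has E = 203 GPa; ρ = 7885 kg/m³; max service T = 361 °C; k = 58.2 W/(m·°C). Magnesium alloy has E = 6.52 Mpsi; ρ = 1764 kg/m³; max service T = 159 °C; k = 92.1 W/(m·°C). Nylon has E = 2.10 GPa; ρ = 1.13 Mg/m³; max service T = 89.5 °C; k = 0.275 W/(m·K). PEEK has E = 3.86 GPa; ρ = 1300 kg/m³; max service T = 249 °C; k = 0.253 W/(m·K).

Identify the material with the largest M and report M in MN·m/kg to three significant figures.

silicon carbide, M = 134 MN·m/kg

Screen on constraints: max service T ≥ 305 °C; k ≥ 69.2 W/(m·K). Survivors: molybdenum, silicon carbide.
Putting every candidate on a common basis:
  molybdenum: E = 331.6 GPa, ρ = 10200 kg/m³
  silicon carbide: E = 420.6 GPa, ρ = 3150 kg/m³
  silicon carbide: M = 134 MN·m/kg
  molybdenum: M = 32.5 MN·m/kg
Silicon carbide has the largest M.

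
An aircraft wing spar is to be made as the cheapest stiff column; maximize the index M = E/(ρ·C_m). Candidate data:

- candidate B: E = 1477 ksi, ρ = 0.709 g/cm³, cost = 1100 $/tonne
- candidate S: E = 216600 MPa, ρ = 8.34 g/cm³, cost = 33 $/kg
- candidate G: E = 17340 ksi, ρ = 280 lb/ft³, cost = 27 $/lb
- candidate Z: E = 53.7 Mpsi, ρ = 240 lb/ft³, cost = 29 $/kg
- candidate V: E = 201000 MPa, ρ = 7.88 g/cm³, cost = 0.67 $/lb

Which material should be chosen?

candidate V

In SI units:
  candidate B: E = 10.18 GPa, ρ = 709.0 kg/m³, cost = 1.100 $/kg
  candidate S: E = 216.6 GPa, ρ = 8340 kg/m³, cost = 33.00 $/kg
  candidate G: E = 119.6 GPa, ρ = 4485 kg/m³, cost = 59.52 $/kg
  candidate Z: E = 370.2 GPa, ρ = 3844 kg/m³, cost = 29.00 $/kg
  candidate V: E = 201.0 GPa, ρ = 7880 kg/m³, cost = 1.477 $/kg
  candidate V: M = 17.3 MN·m per $
  candidate B: M = 13.1 MN·m per $
  candidate Z: M = 3.32 MN·m per $
  candidate S: M = 0.787 MN·m per $
  candidate G: M = 0.448 MN·m per $
The maximum is for candidate V.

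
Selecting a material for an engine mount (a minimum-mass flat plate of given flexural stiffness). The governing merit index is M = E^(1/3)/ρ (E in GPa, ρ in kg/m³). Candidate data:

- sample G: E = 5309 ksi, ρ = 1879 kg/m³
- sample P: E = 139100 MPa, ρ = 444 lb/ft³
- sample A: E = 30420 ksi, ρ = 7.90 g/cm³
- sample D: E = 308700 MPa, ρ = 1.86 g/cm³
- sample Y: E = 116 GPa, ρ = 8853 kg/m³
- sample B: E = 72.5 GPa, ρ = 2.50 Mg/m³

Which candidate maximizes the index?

sample D

Convert each candidate to consistent units, then evaluate M:
  sample G: E = 36.60 GPa, ρ = 1879 kg/m³
  sample P: E = 139.1 GPa, ρ = 7112 kg/m³
  sample A: E = 209.7 GPa, ρ = 7900 kg/m³
  sample D: E = 308.7 GPa, ρ = 1860 kg/m³
  sample Y: E = 116.0 GPa, ρ = 8853 kg/m³
  sample B: E = 72.50 GPa, ρ = 2500 kg/m³
  sample D: M = 3.63×10⁻³
  sample G: M = 1.77×10⁻³
  sample B: M = 1.67×10⁻³
  sample A: M = 0.752×10⁻³
  sample P: M = 0.729×10⁻³
  sample Y: M = 0.551×10⁻³
Sample D ranks first.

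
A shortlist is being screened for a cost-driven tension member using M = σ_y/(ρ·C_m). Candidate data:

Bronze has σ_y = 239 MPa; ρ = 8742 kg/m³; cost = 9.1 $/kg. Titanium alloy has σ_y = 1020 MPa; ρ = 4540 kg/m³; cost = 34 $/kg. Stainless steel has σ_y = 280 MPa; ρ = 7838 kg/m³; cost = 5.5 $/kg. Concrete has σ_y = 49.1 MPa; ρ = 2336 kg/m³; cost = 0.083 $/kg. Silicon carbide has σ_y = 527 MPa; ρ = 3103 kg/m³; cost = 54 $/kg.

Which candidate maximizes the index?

concrete

Per-candidate index values:
  concrete: M = 253 kN·m per $
  titanium alloy: M = 6.61 kN·m per $
  stainless steel: M = 6.50 kN·m per $
  silicon carbide: M = 3.15 kN·m per $
  bronze: M = 3.00 kN·m per $
Concrete ranks first.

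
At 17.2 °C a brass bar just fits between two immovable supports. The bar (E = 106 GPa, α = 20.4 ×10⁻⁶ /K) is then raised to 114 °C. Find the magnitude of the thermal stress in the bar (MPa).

209 MPa

ΔT = 96.80 K. Constrained thermal stress σ = E·α·ΔT = 106.0×10³ MPa × 20.4×10⁻⁶ × 96.80 = 209 MPa (compressive).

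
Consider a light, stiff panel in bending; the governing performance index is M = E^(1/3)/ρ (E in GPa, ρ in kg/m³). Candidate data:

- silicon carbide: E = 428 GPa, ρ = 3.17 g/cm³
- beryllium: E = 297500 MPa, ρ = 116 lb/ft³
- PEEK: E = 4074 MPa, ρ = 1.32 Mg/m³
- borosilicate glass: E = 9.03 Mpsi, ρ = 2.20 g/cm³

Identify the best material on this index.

beryllium

In SI units:
  silicon carbide: E = 428.0 GPa, ρ = 3170 kg/m³
  beryllium: E = 297.5 GPa, ρ = 1858 kg/m³
  PEEK: E = 4.074 GPa, ρ = 1320 kg/m³
  borosilicate glass: E = 62.26 GPa, ρ = 2200 kg/m³
  beryllium: M = 3.59×10⁻³
  silicon carbide: M = 2.38×10⁻³
  borosilicate glass: M = 1.80×10⁻³
  PEEK: M = 1.21×10⁻³
Highest index: beryllium.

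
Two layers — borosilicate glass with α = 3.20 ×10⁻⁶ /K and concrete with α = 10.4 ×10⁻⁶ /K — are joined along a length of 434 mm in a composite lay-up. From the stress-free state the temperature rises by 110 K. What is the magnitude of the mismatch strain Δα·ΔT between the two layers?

Δα = |3.20 − 10.4|×10⁻⁶/K = 7.20×10⁻⁶/K.
Mismatch strain = Δα·ΔT = 7.20×10⁻⁶ × 110.0 = 7.92×10⁻⁴.

7.92×10⁻⁴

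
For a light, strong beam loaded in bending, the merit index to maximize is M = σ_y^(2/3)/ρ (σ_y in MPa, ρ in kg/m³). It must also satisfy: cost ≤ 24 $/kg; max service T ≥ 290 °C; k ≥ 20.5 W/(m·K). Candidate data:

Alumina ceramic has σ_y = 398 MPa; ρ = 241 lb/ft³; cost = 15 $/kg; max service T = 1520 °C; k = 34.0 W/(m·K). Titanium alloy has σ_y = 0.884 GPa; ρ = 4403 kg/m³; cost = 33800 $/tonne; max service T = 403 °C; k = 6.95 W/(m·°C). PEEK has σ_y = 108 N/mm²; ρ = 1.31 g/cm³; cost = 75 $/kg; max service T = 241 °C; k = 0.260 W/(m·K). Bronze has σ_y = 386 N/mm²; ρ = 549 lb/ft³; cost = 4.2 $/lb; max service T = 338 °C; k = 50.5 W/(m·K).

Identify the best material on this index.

Screen on constraints: cost ≤ 24 $/kg; max service T ≥ 290 °C; k ≥ 20.5 W/(m·K). Survivors: alumina ceramic, bronze.
Convert each candidate to consistent units, then evaluate M:
  alumina ceramic: σ_y = 398.0 MPa, ρ = 3860 kg/m³
  bronze: σ_y = 386.0 MPa, ρ = 8794 kg/m³
  alumina ceramic: M = 14.0×10⁻³
  bronze: M = 6.03×10⁻³
Alumina ceramic has the largest M.

alumina ceramic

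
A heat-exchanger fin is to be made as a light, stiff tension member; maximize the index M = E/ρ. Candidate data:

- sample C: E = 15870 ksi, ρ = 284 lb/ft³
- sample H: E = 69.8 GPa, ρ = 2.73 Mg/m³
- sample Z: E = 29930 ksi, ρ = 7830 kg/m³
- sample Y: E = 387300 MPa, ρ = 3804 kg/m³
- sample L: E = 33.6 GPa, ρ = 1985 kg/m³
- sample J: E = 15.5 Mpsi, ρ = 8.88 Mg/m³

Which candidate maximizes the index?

sample Y

Normalizing units and computing the index:
  sample C: E = 109.4 GPa, ρ = 4549 kg/m³
  sample H: E = 69.80 GPa, ρ = 2730 kg/m³
  sample Z: E = 206.4 GPa, ρ = 7830 kg/m³
  sample Y: E = 387.3 GPa, ρ = 3804 kg/m³
  sample L: E = 33.60 GPa, ρ = 1985 kg/m³
  sample J: E = 106.9 GPa, ρ = 8880 kg/m³
  sample Y: M = 102 MN·m/kg
  sample Z: M = 26.4 MN·m/kg
  sample H: M = 25.6 MN·m/kg
  sample C: M = 24.1 MN·m/kg
  sample L: M = 16.9 MN·m/kg
  sample J: M = 12.0 MN·m/kg
The maximum is for sample Y.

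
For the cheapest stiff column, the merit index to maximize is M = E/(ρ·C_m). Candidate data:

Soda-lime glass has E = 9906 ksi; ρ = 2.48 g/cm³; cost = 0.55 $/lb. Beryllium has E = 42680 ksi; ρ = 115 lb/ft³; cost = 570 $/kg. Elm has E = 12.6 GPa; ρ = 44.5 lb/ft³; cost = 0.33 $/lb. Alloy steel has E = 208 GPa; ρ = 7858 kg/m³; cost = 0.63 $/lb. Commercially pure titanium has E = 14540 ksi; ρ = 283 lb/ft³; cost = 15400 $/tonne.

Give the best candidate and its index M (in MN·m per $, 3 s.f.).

After converting to SI:
  soda-lime glass: E = 68.30 GPa, ρ = 2480 kg/m³, cost = 1.213 $/kg
  beryllium: E = 294.3 GPa, ρ = 1842 kg/m³, cost = 570.0 $/kg
  elm: E = 12.60 GPa, ρ = 712.8 kg/m³, cost = 0.7275 $/kg
  alloy steel: E = 208.0 GPa, ρ = 7858 kg/m³, cost = 1.389 $/kg
  commercially pure titanium: E = 100.2 GPa, ρ = 4533 kg/m³, cost = 15.40 $/kg
  elm: M = 24.3 MN·m per $
  soda-lime glass: M = 22.7 MN·m per $
  alloy steel: M = 19.1 MN·m per $
  commercially pure titanium: M = 1.44 MN·m per $
  beryllium: M = 0.280 MN·m per $
The maximum is for elm.

elm, M = 24.3 MN·m per $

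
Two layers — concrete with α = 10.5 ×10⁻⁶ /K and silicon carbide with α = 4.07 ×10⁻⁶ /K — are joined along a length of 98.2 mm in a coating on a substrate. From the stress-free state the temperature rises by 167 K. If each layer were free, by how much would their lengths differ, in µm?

Δα = |10.5 − 4.07|×10⁻⁶/K = 6.43×10⁻⁶/K.
ΔL_mismatch = Δα·L·ΔT = 6.43×10⁻⁶ × 98.2 mm × 167.0 K = 105 µm.

105 µm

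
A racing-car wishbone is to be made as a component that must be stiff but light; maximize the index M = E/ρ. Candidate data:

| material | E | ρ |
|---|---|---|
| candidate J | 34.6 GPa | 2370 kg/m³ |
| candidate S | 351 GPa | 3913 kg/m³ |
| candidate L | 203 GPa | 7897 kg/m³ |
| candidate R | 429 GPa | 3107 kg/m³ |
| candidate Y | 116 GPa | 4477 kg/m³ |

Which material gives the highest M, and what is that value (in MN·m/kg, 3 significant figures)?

Computing M directly (units already consistent):
  candidate R: M = 138 MN·m/kg
  candidate S: M = 89.7 MN·m/kg
  candidate Y: M = 25.9 MN·m/kg
  candidate L: M = 25.7 MN·m/kg
  candidate J: M = 14.6 MN·m/kg
Highest index: candidate R.

candidate R, M = 138 MN·m/kg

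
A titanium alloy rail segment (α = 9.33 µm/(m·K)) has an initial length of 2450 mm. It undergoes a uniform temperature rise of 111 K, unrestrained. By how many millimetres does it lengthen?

ΔL = α·L₀·ΔT = 9.33×10⁻⁶ × 2450 mm × 111.0 K = 2.54 mm.

2.54 mm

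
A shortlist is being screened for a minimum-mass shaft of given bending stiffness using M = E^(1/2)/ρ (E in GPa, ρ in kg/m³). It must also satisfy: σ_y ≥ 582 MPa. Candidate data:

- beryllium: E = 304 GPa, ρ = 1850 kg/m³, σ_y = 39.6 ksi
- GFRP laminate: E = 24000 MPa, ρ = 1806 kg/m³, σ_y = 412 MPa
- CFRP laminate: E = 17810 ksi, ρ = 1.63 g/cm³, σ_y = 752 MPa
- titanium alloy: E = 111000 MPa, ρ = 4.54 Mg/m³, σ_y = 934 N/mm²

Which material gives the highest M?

CFRP laminate

Screen on constraints: σ_y ≥ 582 MPa. Survivors: CFRP laminate, titanium alloy.
In SI units:
  CFRP laminate: E = 122.8 GPa, ρ = 1630 kg/m³
  titanium alloy: E = 111.0 GPa, ρ = 4540 kg/m³
  CFRP laminate: M = 6.80×10⁻³
  titanium alloy: M = 2.32×10⁻³
CFRP laminate has the largest M.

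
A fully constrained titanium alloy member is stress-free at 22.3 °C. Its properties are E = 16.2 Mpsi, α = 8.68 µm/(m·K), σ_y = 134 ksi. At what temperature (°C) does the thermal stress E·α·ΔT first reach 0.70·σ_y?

E = 16.2 Mpsi = 111.7 GPa.
σ_y = 134 ksi = 923.9 MPa.
E·α·ΔT = 646.7 MPa ⇒ ΔT = 646.7 / (111.7×10³ × 8.68×10⁻⁶) = 667.1 K.
T = 22.3 + 667.1 = 689.4 °C.

689 °C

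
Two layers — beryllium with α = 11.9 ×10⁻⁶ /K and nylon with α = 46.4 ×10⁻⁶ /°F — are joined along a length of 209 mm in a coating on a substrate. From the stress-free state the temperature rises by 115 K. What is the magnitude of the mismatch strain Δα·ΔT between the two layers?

8.24×10⁻³

nylon: α = 46.4×10⁻⁶/°F × 9/5 = 83.5×10⁻⁶/K.
Δα = |11.9 − 83.5|×10⁻⁶/K = 71.6×10⁻⁶/K.
Mismatch strain = Δα·ΔT = 71.6×10⁻⁶ × 115.0 = 8.24×10⁻³.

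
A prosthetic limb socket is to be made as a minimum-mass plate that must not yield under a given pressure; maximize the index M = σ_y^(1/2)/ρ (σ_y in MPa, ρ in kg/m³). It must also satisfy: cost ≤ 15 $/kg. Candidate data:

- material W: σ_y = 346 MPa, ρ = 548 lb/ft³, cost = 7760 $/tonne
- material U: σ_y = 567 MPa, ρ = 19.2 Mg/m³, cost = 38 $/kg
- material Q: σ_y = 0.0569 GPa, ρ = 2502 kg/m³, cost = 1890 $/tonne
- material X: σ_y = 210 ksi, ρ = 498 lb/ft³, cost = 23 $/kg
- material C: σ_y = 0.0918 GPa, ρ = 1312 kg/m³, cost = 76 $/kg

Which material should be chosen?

material Q

Screen on constraints: cost ≤ 15 $/kg. Survivors: material W, material Q.
Putting every candidate on a common basis:
  material W: σ_y = 346.0 MPa, ρ = 8778 kg/m³
  material Q: σ_y = 56.90 MPa, ρ = 2502 kg/m³
  material Q: M = 3.01×10⁻³
  material W: M = 2.12×10⁻³
Material Q has the largest M.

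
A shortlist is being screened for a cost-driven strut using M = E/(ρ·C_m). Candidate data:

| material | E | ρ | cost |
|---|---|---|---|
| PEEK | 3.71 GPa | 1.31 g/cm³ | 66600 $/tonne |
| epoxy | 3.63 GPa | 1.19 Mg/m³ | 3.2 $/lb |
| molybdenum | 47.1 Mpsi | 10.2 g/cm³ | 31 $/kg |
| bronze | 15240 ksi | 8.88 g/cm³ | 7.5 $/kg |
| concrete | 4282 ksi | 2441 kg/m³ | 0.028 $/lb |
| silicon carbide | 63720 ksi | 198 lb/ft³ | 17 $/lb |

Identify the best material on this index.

concrete

After converting to SI:
  PEEK: E = 3.710 GPa, ρ = 1310 kg/m³, cost = 66.60 $/kg
  epoxy: E = 3.630 GPa, ρ = 1190 kg/m³, cost = 7.055 $/kg
  molybdenum: E = 324.7 GPa, ρ = 10200 kg/m³, cost = 31.00 $/kg
  bronze: E = 105.1 GPa, ρ = 8880 kg/m³, cost = 7.500 $/kg
  concrete: E = 29.52 GPa, ρ = 2441 kg/m³, cost = 0.06173 $/kg
  silicon carbide: E = 439.3 GPa, ρ = 3172 kg/m³, cost = 37.48 $/kg
  concrete: M = 196 MN·m per $
  silicon carbide: M = 3.70 MN·m per $
  bronze: M = 1.58 MN·m per $
  molybdenum: M = 1.03 MN·m per $
  epoxy: M = 0.432 MN·m per $
  PEEK: M = 0.0425 MN·m per $
Concrete has the largest M.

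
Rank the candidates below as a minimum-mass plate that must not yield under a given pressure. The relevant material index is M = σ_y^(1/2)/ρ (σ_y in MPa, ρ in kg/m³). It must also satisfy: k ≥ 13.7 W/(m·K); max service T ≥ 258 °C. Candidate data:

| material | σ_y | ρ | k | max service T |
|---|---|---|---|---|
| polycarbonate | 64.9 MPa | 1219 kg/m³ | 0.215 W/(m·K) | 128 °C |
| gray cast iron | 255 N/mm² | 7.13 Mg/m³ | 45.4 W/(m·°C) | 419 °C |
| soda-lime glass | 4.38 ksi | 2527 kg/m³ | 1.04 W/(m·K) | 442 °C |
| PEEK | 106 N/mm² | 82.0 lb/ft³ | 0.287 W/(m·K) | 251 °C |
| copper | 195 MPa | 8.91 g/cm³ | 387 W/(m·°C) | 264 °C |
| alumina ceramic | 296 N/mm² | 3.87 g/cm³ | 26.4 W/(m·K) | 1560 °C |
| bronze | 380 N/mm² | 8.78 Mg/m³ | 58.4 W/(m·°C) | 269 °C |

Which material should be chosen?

alumina ceramic

Screen on constraints: k ≥ 13.7 W/(m·K); max service T ≥ 258 °C. Survivors: gray cast iron, copper, alumina ceramic, bronze.
In SI units:
  gray cast iron: σ_y = 255.0 MPa, ρ = 7130 kg/m³
  copper: σ_y = 195.0 MPa, ρ = 8910 kg/m³
  alumina ceramic: σ_y = 296.0 MPa, ρ = 3870 kg/m³
  bronze: σ_y = 380.0 MPa, ρ = 8780 kg/m³
  alumina ceramic: M = 4.45×10⁻³
  gray cast iron: M = 2.24×10⁻³
  bronze: M = 2.22×10⁻³
  copper: M = 1.57×10⁻³
Highest index: alumina ceramic.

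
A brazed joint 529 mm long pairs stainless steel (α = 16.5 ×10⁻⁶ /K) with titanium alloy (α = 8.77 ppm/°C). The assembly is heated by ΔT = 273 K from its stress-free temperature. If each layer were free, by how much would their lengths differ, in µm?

Δα = |16.5 − 8.77|×10⁻⁶/K = 7.73×10⁻⁶/K.
ΔL_mismatch = Δα·L·ΔT = 7.73×10⁻⁶ × 529.0 mm × 273.0 K = 1120 µm.

1120 µm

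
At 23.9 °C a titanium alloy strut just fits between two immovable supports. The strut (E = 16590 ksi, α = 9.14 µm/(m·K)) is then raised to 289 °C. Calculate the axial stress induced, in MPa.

E = 16590 ksi = 114.4 GPa.
ΔT = 265.1 K. Constrained thermal stress σ = E·α·ΔT = 114.4×10³ MPa × 9.14×10⁻⁶ × 265.1 = 277 MPa (compressive).

277 MPa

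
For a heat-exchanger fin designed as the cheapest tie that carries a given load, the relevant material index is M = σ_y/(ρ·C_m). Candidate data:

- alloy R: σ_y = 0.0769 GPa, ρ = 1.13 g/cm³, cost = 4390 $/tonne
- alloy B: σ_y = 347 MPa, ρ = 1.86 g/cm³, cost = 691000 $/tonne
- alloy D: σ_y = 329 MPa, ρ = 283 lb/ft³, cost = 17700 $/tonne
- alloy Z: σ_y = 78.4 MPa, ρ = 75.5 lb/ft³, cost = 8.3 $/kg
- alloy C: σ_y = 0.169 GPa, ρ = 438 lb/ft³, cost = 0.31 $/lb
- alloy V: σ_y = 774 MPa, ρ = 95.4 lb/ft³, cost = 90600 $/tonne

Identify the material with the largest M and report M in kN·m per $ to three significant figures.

Convert each candidate to consistent units, then evaluate M:
  alloy R: σ_y = 76.90 MPa, ρ = 1130 kg/m³, cost = 4.390 $/kg
  alloy B: σ_y = 347.0 MPa, ρ = 1860 kg/m³, cost = 691.0 $/kg
  alloy D: σ_y = 329.0 MPa, ρ = 4533 kg/m³, cost = 17.70 $/kg
  alloy Z: σ_y = 78.40 MPa, ρ = 1209 kg/m³, cost = 8.300 $/kg
  alloy C: σ_y = 169.0 MPa, ρ = 7016 kg/m³, cost = 0.6834 $/kg
  alloy V: σ_y = 774.0 MPa, ρ = 1528 kg/m³, cost = 90.60 $/kg
  alloy C: M = 35.2 kN·m per $
  alloy R: M = 15.5 kN·m per $
  alloy Z: M = 7.81 kN·m per $
  alloy V: M = 5.59 kN·m per $
  alloy D: M = 4.10 kN·m per $
  alloy B: M = 0.270 kN·m per $
The maximum is for alloy C.

alloy C, M = 35.2 kN·m per $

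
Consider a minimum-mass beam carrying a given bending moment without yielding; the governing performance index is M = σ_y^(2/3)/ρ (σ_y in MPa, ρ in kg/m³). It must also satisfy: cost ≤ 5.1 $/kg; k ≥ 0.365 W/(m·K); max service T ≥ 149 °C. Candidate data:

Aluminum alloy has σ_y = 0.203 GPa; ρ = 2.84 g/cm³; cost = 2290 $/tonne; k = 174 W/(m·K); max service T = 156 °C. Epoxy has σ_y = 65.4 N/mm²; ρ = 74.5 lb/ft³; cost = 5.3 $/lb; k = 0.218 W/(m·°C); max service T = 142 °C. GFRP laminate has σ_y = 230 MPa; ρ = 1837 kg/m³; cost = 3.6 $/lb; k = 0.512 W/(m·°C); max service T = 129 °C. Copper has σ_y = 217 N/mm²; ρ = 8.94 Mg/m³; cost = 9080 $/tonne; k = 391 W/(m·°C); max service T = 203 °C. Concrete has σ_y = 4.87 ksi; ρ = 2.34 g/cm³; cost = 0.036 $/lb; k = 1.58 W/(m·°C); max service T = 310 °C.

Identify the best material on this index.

Screen on constraints: cost ≤ 5.1 $/kg; k ≥ 0.365 W/(m·K); max service T ≥ 149 °C. Survivors: aluminum alloy, concrete.
Normalizing units and computing the index:
  aluminum alloy: σ_y = 203.0 MPa, ρ = 2840 kg/m³
  concrete: σ_y = 33.58 MPa, ρ = 2340 kg/m³
  aluminum alloy: M = 12.2×10⁻³
  concrete: M = 4.45×10⁻³
Aluminum alloy ranks first.

aluminum alloy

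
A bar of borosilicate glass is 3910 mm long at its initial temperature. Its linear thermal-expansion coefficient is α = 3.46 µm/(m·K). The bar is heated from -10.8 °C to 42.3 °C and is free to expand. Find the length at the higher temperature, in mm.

3910.7 mm

ΔT = 42.3 − (-10.8) = 53.10 K.
ΔL = α·L₀·ΔT = 3.46×10⁻⁶ × 3910 mm × 53.10 K = 0.718 mm.
L = L₀ + ΔL = 3910 + 0.718 = 3910.7 mm.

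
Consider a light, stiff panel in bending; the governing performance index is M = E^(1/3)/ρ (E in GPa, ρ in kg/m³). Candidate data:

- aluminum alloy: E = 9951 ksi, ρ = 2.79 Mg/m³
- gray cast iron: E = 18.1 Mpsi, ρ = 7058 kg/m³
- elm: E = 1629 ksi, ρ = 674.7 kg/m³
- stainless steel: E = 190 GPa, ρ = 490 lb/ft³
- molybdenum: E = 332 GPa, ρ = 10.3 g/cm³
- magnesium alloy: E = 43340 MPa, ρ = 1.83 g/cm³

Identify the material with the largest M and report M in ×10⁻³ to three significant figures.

elm, M = 3.32×10⁻³

Normalizing units and computing the index:
  aluminum alloy: E = 68.61 GPa, ρ = 2790 kg/m³
  gray cast iron: E = 124.8 GPa, ρ = 7058 kg/m³
  elm: E = 11.23 GPa, ρ = 674.7 kg/m³
  stainless steel: E = 190.0 GPa, ρ = 7849 kg/m³
  molybdenum: E = 332.0 GPa, ρ = 10300 kg/m³
  magnesium alloy: E = 43.34 GPa, ρ = 1830 kg/m³
  elm: M = 3.32×10⁻³
  magnesium alloy: M = 1.92×10⁻³
  aluminum alloy: M = 1.47×10⁻³
  stainless steel: M = 0.732×10⁻³
  gray cast iron: M = 0.708×10⁻³
  molybdenum: M = 0.672×10⁻³
Elm has the largest M.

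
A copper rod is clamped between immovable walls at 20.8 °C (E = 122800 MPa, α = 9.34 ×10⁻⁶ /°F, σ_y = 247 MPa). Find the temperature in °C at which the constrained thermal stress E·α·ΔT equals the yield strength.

E = 122800 MPa = 122.8 GPa.
α = 9.34×10⁻⁶/°F × 9/5 = 16.8×10⁻⁶/K.
E·α·ΔT = 247.0 MPa ⇒ ΔT = 247.0 / (122.8×10³ × 16.8×10⁻⁶) = 119.6 K.
T = 20.8 + 119.6 = 140.4 °C.

140 °C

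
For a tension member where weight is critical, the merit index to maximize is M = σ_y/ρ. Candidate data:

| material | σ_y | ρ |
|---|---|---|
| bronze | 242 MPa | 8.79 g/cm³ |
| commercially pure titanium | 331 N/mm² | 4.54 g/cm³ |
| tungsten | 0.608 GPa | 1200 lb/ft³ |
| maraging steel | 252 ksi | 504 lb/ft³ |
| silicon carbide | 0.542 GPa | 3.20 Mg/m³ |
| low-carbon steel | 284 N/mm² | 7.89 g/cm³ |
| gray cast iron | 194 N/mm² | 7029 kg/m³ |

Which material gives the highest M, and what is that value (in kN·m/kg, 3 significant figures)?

Normalizing units and computing the index:
  bronze: σ_y = 242.0 MPa, ρ = 8790 kg/m³
  commercially pure titanium: σ_y = 331.0 MPa, ρ = 4540 kg/m³
  tungsten: σ_y = 608.0 MPa, ρ = 19220 kg/m³
  maraging steel: σ_y = 1737 MPa, ρ = 8073 kg/m³
  silicon carbide: σ_y = 542.0 MPa, ρ = 3200 kg/m³
  low-carbon steel: σ_y = 284.0 MPa, ρ = 7890 kg/m³
  gray cast iron: σ_y = 194.0 MPa, ρ = 7029 kg/m³
  maraging steel: M = 215 kN·m/kg
  silicon carbide: M = 169 kN·m/kg
  commercially pure titanium: M = 72.9 kN·m/kg
  low-carbon steel: M = 36.0 kN·m/kg
  tungsten: M = 31.6 kN·m/kg
  gray cast iron: M = 27.6 kN·m/kg
  bronze: M = 27.5 kN·m/kg
The maximum is for maraging steel.

maraging steel, M = 215 kN·m/kg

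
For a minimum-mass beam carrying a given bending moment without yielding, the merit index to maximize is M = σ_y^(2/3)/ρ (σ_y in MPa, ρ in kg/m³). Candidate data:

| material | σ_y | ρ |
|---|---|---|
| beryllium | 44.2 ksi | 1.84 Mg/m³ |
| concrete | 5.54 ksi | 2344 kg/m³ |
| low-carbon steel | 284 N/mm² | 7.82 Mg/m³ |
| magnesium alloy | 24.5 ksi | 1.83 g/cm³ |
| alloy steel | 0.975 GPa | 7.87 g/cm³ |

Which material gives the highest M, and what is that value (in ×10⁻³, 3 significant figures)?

Normalizing units and computing the index:
  beryllium: σ_y = 304.7 MPa, ρ = 1840 kg/m³
  concrete: σ_y = 38.20 MPa, ρ = 2344 kg/m³
  low-carbon steel: σ_y = 284.0 MPa, ρ = 7820 kg/m³
  magnesium alloy: σ_y = 168.9 MPa, ρ = 1830 kg/m³
  alloy steel: σ_y = 975.0 MPa, ρ = 7870 kg/m³
  beryllium: M = 24.6×10⁻³
  magnesium alloy: M = 16.7×10⁻³
  alloy steel: M = 12.5×10⁻³
  low-carbon steel: M = 5.53×10⁻³
  concrete: M = 4.84×10⁻³
The maximum is for beryllium.

beryllium, M = 24.6×10⁻³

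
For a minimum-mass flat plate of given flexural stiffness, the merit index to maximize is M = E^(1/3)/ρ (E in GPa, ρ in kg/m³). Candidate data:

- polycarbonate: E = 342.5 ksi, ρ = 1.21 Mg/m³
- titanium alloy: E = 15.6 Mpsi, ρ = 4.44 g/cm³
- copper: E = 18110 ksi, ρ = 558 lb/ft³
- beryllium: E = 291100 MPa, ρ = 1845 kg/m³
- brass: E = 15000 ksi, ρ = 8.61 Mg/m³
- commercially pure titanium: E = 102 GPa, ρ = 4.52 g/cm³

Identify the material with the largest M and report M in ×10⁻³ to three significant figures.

beryllium, M = 3.59×10⁻³

Putting every candidate on a common basis:
  polycarbonate: E = 2.361 GPa, ρ = 1210 kg/m³
  titanium alloy: E = 107.6 GPa, ρ = 4440 kg/m³
  copper: E = 124.9 GPa, ρ = 8938 kg/m³
  beryllium: E = 291.1 GPa, ρ = 1845 kg/m³
  brass: E = 103.4 GPa, ρ = 8610 kg/m³
  commercially pure titanium: E = 102.0 GPa, ρ = 4520 kg/m³
  beryllium: M = 3.59×10⁻³
  polycarbonate: M = 1.10×10⁻³
  titanium alloy: M = 1.07×10⁻³
  commercially pure titanium: M = 1.03×10⁻³
  copper: M = 0.559×10⁻³
  brass: M = 0.545×10⁻³
Highest index: beryllium.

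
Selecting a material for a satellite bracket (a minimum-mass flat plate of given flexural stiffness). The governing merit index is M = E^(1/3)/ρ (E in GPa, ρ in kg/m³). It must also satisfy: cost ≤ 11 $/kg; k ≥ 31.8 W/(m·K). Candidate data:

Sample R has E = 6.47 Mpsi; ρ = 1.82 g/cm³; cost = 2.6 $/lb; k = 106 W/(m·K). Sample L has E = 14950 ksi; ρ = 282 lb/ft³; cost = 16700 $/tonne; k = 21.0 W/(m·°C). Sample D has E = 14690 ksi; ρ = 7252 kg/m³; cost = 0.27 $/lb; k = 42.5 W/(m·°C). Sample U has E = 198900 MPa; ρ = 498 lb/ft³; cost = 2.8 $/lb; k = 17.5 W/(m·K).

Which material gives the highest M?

Screen on constraints: cost ≤ 11 $/kg; k ≥ 31.8 W/(m·K). Survivors: sample R, sample D.
Putting every candidate on a common basis:
  sample R: E = 44.61 GPa, ρ = 1820 kg/m³
  sample D: E = 101.3 GPa, ρ = 7252 kg/m³
  sample R: M = 1.95×10⁻³
  sample D: M = 0.643×10⁻³
Sample R has the largest M.

sample R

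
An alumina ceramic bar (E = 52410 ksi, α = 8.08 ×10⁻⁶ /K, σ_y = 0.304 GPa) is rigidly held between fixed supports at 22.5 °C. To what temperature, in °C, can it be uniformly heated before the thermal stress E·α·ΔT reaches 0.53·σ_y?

E = 52410 ksi = 361.4 GPa.
σ_y = 0.304 GPa = 304.0 MPa.
E·α·ΔT = 161.1 MPa ⇒ ΔT = 161.1 / (361.4×10³ × 8.08×10⁻⁶) = 55.18 K.
T = 22.5 + 55.18 = 77.68 °C.

77.7 °C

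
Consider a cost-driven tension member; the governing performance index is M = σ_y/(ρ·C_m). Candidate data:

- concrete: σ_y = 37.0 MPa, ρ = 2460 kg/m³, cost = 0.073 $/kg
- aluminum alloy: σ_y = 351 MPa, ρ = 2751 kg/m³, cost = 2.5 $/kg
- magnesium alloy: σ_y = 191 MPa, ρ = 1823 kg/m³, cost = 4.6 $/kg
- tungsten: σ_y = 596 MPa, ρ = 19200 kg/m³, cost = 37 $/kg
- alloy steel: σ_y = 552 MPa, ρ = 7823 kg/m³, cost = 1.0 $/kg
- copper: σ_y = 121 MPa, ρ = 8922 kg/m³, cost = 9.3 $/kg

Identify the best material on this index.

Per-candidate index values:
  concrete: M = 206 kN·m per $
  alloy steel: M = 70.6 kN·m per $
  aluminum alloy: M = 51.0 kN·m per $
  magnesium alloy: M = 22.8 kN·m per $
  copper: M = 1.46 kN·m per $
  tungsten: M = 0.839 kN·m per $
Concrete ranks first.

concrete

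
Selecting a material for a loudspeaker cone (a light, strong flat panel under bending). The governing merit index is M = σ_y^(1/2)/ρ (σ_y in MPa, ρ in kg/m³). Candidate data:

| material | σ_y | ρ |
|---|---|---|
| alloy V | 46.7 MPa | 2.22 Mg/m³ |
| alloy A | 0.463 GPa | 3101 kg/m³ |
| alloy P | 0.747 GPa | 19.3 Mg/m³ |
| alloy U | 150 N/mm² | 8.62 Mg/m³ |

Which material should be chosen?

alloy A

Putting every candidate on a common basis:
  alloy V: σ_y = 46.70 MPa, ρ = 2220 kg/m³
  alloy A: σ_y = 463.0 MPa, ρ = 3101 kg/m³
  alloy P: σ_y = 747.0 MPa, ρ = 19300 kg/m³
  alloy U: σ_y = 150.0 MPa, ρ = 8620 kg/m³
  alloy A: M = 6.94×10⁻³
  alloy V: M = 3.08×10⁻³
  alloy U: M = 1.42×10⁻³
  alloy P: M = 1.42×10⁻³
Alloy A has the largest M.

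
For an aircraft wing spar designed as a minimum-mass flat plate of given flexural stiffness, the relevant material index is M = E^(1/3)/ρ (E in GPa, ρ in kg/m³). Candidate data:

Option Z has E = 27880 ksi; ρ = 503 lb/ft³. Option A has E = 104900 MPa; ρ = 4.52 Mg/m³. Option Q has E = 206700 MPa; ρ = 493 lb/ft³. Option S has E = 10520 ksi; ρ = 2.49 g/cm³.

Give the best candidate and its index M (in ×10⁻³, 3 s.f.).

option S, M = 1.67×10⁻³

Normalizing units and computing the index:
  option Z: E = 192.2 GPa, ρ = 8057 kg/m³
  option A: E = 104.9 GPa, ρ = 4520 kg/m³
  option Q: E = 206.7 GPa, ρ = 7897 kg/m³
  option S: E = 72.53 GPa, ρ = 2490 kg/m³
  option S: M = 1.67×10⁻³
  option A: M = 1.04×10⁻³
  option Q: M = 0.749×10⁻³
  option Z: M = 0.716×10⁻³
Option S ranks first.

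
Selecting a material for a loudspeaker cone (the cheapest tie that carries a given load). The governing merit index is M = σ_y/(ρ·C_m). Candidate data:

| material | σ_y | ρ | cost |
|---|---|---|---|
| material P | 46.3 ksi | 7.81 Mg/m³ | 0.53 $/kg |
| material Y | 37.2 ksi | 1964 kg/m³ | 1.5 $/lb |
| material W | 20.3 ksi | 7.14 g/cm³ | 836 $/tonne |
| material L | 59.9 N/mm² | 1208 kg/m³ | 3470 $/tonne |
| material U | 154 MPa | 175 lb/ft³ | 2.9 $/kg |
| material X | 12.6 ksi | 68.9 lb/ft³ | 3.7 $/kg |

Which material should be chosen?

material P

Convert each candidate to consistent units, then evaluate M:
  material P: σ_y = 319.2 MPa, ρ = 7810 kg/m³, cost = 0.5300 $/kg
  material Y: σ_y = 256.5 MPa, ρ = 1964 kg/m³, cost = 3.307 $/kg
  material W: σ_y = 140.0 MPa, ρ = 7140 kg/m³, cost = 0.8360 $/kg
  material L: σ_y = 59.90 MPa, ρ = 1208 kg/m³, cost = 3.470 $/kg
  material U: σ_y = 154.0 MPa, ρ = 2803 kg/m³, cost = 2.900 $/kg
  material X: σ_y = 86.87 MPa, ρ = 1104 kg/m³, cost = 3.700 $/kg
  material P: M = 77.1 kN·m per $
  material Y: M = 39.5 kN·m per $
  material W: M = 23.4 kN·m per $
  material X: M = 21.3 kN·m per $
  material U: M = 18.9 kN·m per $
  material L: M = 14.3 kN·m per $
The maximum is for material P.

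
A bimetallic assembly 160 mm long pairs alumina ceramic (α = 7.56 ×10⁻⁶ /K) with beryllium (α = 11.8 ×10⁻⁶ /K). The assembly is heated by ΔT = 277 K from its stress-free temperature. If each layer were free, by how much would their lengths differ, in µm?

Δα = |7.56 − 11.8|×10⁻⁶/K = 4.24×10⁻⁶/K.
ΔL_mismatch = Δα·L·ΔT = 4.24×10⁻⁶ × 160.0 mm × 277.0 K = 188 µm.

188 µm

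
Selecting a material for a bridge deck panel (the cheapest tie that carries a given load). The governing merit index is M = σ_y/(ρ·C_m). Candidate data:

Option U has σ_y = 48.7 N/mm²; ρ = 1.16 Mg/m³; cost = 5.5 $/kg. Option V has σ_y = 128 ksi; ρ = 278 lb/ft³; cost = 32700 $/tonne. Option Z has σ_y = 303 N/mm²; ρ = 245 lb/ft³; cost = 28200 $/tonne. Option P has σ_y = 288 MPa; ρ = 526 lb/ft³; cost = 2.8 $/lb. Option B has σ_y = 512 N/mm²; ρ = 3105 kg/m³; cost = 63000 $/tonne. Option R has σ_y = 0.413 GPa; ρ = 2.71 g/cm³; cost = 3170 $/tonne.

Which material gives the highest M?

In SI units:
  option U: σ_y = 48.70 MPa, ρ = 1160 kg/m³, cost = 5.500 $/kg
  option V: σ_y = 882.5 MPa, ρ = 4453 kg/m³, cost = 32.70 $/kg
  option Z: σ_y = 303.0 MPa, ρ = 3925 kg/m³, cost = 28.20 $/kg
  option P: σ_y = 288.0 MPa, ρ = 8426 kg/m³, cost = 6.173 $/kg
  option B: σ_y = 512.0 MPa, ρ = 3105 kg/m³, cost = 63.00 $/kg
  option R: σ_y = 413.0 MPa, ρ = 2710 kg/m³, cost = 3.170 $/kg
  option R: M = 48.1 kN·m per $
  option U: M = 7.63 kN·m per $
  option V: M = 6.06 kN·m per $
  option P: M = 5.54 kN·m per $
  option Z: M = 2.74 kN·m per $
  option B: M = 2.62 kN·m per $
Highest index: option R.

option R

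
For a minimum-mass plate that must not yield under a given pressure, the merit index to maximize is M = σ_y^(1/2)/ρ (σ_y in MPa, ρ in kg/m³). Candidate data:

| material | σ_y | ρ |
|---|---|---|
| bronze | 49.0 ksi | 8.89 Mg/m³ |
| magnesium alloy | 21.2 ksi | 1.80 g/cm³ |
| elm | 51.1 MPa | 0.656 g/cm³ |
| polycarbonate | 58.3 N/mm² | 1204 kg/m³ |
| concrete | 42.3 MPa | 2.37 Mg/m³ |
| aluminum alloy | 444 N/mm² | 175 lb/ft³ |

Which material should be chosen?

elm

Convert each candidate to consistent units, then evaluate M:
  bronze: σ_y = 337.8 MPa, ρ = 8890 kg/m³
  magnesium alloy: σ_y = 146.2 MPa, ρ = 1800 kg/m³
  elm: σ_y = 51.10 MPa, ρ = 656.0 kg/m³
  polycarbonate: σ_y = 58.30 MPa, ρ = 1204 kg/m³
  concrete: σ_y = 42.30 MPa, ρ = 2370 kg/m³
  aluminum alloy: σ_y = 444.0 MPa, ρ = 2803 kg/m³
  elm: M = 10.9×10⁻³
  aluminum alloy: M = 7.52×10⁻³
  magnesium alloy: M = 6.72×10⁻³
  polycarbonate: M = 6.34×10⁻³
  concrete: M = 2.74×10⁻³
  bronze: M = 2.07×10⁻³
Elm ranks first.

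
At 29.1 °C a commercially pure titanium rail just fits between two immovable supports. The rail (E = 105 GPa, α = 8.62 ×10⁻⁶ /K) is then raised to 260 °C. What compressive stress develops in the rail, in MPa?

ΔT = 230.9 K. Constrained thermal stress σ = E·α·ΔT = 105.0×10³ MPa × 8.62×10⁻⁶ × 230.9 = 209 MPa (compressive).

209 MPa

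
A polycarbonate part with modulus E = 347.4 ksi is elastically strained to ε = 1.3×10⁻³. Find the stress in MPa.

E = 347.4 ksi = 2.395 GPa.
σ = E·ε = 2395 MPa × 1.3×10⁻³ = 3.11 MPa.

3.11 MPa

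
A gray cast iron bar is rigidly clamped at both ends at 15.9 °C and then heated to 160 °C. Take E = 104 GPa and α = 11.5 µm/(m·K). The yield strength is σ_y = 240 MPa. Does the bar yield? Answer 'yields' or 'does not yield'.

ΔT = 144.1 K. Constrained thermal stress σ = E·α·ΔT = 104.0×10³ MPa × 11.5×10⁻⁶ × 144.1 = 172 MPa (compressive).
Compare to σ_y = 240 MPa: σ < σ_y, so it does not yield.

does not yield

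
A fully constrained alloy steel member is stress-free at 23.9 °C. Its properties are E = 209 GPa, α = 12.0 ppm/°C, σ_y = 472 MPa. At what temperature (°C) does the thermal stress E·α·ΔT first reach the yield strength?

212 °C

E·α·ΔT = 472.0 MPa ⇒ ΔT = 472.0 / (209.0×10³ × 12.0×10⁻⁶) = 188.2 K.
T = 23.9 + 188.2 = 212.1 °C.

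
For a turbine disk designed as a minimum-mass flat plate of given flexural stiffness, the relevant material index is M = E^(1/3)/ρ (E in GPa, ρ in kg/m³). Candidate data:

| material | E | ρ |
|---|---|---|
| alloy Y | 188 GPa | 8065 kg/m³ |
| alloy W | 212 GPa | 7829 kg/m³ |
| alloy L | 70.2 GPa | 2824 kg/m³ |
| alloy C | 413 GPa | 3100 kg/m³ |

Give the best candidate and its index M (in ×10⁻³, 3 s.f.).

Per-candidate index values:
  alloy C: M = 2.40×10⁻³
  alloy L: M = 1.46×10⁻³
  alloy W: M = 0.762×10⁻³
  alloy Y: M = 0.710×10⁻³
Alloy C ranks first.

alloy C, M = 2.40×10⁻³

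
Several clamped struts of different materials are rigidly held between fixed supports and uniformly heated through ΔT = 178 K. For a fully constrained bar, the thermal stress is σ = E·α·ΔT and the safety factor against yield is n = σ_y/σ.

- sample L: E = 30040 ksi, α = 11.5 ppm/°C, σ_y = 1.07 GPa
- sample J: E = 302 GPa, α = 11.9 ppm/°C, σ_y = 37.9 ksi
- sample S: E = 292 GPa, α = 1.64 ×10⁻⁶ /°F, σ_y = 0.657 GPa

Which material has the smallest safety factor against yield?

sample J

In consistent units (E in GPa, α in ×10⁻⁶/K, σ_y in MPa):
  sample L: E = 207.1, α = 11.5, σ_y = 1070 → σ = 424 MPa, n = 2.52
  sample J: E = 302.0, α = 11.9, σ_y = 261.3 → σ = 640 MPa, n = 0.408
  sample S: E = 292.0, α = 2.95, σ_y = 657.0 → σ = 153 MPa, n = 4.28
The minimum is sample J at n = 0.408.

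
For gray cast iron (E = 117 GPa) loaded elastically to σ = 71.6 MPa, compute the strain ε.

6.12×10⁻⁴

ε = σ/E = 71.6 / 117000 = 6.12×10⁻⁴.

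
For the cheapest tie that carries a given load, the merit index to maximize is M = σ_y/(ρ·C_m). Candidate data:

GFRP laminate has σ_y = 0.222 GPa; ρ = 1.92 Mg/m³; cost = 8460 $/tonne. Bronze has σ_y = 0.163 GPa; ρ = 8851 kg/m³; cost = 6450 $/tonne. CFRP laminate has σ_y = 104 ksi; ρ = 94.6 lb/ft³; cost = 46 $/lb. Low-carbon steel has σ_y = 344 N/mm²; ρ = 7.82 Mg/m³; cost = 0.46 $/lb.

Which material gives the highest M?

Convert each candidate to consistent units, then evaluate M:
  GFRP laminate: σ_y = 222.0 MPa, ρ = 1920 kg/m³, cost = 8.460 $/kg
  bronze: σ_y = 163.0 MPa, ρ = 8851 kg/m³, cost = 6.450 $/kg
  CFRP laminate: σ_y = 717.1 MPa, ρ = 1515 kg/m³, cost = 101.4 $/kg
  low-carbon steel: σ_y = 344.0 MPa, ρ = 7820 kg/m³, cost = 1.014 $/kg
  low-carbon steel: M = 43.4 kN·m per $
  GFRP laminate: M = 13.7 kN·m per $
  CFRP laminate: M = 4.67 kN·m per $
  bronze: M = 2.86 kN·m per $
Highest index: low-carbon steel.

low-carbon steel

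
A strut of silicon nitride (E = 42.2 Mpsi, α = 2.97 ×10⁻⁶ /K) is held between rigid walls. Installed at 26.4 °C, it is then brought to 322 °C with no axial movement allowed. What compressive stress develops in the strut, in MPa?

E = 42.2 Mpsi = 291.0 GPa.
ΔT = 295.6 K. Constrained thermal stress σ = E·α·ΔT = 291.0×10³ MPa × 2.97×10⁻⁶ × 295.6 = 255 MPa (compressive).

255 MPa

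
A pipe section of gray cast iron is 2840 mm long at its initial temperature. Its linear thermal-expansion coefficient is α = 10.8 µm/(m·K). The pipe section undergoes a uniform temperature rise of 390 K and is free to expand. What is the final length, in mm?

2852.0 mm

ΔL = α·L₀·ΔT = 10.8×10⁻⁶ × 2840 mm × 390.0 K = 12.0 mm.
L = L₀ + ΔL = 2840 + 12.0 = 2852.0 mm.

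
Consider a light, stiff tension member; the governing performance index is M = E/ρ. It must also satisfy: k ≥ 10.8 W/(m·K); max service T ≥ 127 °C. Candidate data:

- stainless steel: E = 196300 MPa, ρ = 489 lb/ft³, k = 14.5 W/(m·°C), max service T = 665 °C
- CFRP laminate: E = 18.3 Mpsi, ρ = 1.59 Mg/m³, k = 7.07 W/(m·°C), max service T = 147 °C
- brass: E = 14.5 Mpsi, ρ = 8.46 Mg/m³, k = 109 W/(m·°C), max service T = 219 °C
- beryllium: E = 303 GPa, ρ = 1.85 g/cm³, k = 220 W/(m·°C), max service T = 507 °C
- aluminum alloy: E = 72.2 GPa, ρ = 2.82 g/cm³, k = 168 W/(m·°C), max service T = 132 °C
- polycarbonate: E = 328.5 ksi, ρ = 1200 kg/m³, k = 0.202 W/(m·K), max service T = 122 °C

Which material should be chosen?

Screen on constraints: k ≥ 10.8 W/(m·K); max service T ≥ 127 °C. Survivors: stainless steel, brass, beryllium, aluminum alloy.
After converting to SI:
  stainless steel: E = 196.3 GPa, ρ = 7833 kg/m³
  brass: E = 99.97 GPa, ρ = 8460 kg/m³
  beryllium: E = 303.0 GPa, ρ = 1850 kg/m³
  aluminum alloy: E = 72.20 GPa, ρ = 2820 kg/m³
  beryllium: M = 164 MN·m/kg
  aluminum alloy: M = 25.6 MN·m/kg
  stainless steel: M = 25.1 MN·m/kg
  brass: M = 11.8 MN·m/kg
The maximum is for beryllium.

beryllium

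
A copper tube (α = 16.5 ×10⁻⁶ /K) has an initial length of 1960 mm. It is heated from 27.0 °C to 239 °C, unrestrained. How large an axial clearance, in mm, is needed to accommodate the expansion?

6.86 mm

ΔT = 239 − 27.0 = 212.0 K.
ΔL = α·L₀·ΔT = 16.5×10⁻⁶ × 1960 mm × 212.0 K = 6.86 mm.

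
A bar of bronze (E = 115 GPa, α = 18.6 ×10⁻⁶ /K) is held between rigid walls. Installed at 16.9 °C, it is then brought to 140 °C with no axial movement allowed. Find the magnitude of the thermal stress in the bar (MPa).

ΔT = 123.1 K. Constrained thermal stress σ = E·α·ΔT = 115.0×10³ MPa × 18.6×10⁻⁶ × 123.1 = 263 MPa (compressive).

263 MPa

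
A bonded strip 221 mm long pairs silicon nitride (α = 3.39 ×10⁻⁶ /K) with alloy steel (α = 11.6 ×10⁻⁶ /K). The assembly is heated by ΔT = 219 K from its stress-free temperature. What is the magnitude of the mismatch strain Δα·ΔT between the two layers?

1.80×10⁻³

Δα = |3.39 − 11.6|×10⁻⁶/K = 8.21×10⁻⁶/K.
Mismatch strain = Δα·ΔT = 8.21×10⁻⁶ × 219.0 = 1.80×10⁻³.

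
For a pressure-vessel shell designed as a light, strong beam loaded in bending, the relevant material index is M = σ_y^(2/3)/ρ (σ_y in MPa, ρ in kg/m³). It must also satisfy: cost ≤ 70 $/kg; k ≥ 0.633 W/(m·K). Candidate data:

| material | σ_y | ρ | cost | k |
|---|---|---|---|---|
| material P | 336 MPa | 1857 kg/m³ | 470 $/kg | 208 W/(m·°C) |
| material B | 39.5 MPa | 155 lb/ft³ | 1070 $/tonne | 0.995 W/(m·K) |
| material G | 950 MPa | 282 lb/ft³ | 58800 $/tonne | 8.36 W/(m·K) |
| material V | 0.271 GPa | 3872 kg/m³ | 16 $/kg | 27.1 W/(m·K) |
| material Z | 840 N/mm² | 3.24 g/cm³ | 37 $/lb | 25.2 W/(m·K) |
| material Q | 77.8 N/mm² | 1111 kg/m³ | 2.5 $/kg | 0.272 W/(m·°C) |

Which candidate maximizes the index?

Screen on constraints: cost ≤ 70 $/kg; k ≥ 0.633 W/(m·K). Survivors: material B, material G, material V.
Normalizing units and computing the index:
  material B: σ_y = 39.50 MPa, ρ = 2483 kg/m³
  material G: σ_y = 950.0 MPa, ρ = 4517 kg/m³
  material V: σ_y = 271.0 MPa, ρ = 3872 kg/m³
  material G: M = 21.4×10⁻³
  material V: M = 10.8×10⁻³
  material B: M = 4.67×10⁻³
Material G has the largest M.

material G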